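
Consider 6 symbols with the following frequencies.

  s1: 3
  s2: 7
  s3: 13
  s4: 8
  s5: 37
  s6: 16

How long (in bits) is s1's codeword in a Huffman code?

Repeatedly merge the two smallest:
combine s1(3), s2(7) → 10
combine s4(8), 10 → 18
combine s3(13), s6(16) → 29
combine 18, 29 → 47
combine s5(37), 47 → 84
s1 sits 4 levels below the root, so its codeword is 4 bits.

4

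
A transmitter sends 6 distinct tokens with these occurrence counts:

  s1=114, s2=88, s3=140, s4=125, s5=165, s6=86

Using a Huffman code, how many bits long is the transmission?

1849

Greedily combine the two least-frequent nodes:
s6(86) + s2(88) → 174
s1(114) + s4(125) → 239
s3(140) + s5(165) → 305
174 + 239 → 413
305 + 413 → 718
Each symbol's bit-cost is frequency × depth; summing gives 1849 bits (equivalently 174 + 239 + 305 + 413 + 718).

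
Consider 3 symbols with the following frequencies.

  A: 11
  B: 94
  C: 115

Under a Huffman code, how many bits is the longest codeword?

Merge the two lowest-weight nodes at each step:
merge A(11) and B(94): 105
merge 105 and C(115): 220
The first pair merged (A, B) ends up deepest, at depth 2.

2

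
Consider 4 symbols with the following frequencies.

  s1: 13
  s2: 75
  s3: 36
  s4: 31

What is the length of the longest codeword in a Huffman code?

Merge the two lowest-weight nodes at each step:
s1(13) + s4(31) → 44
s3(36) + 44 → 80
s2(75) + 80 → 155
The first pair merged (s1, s4) ends up deepest, at depth 3.

3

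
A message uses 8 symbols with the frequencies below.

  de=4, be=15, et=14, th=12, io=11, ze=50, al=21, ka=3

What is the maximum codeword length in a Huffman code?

5

Merge the two lowest-weight nodes at each step:
ka(3) + de(4) → 7
7 + io(11) → 18
th(12) + et(14) → 26
be(15) + 18 → 33
al(21) + 26 → 47
33 + 47 → 80
ze(50) + 80 → 130
The rarest symbols sit at the bottom; the longest codeword is 5 bits.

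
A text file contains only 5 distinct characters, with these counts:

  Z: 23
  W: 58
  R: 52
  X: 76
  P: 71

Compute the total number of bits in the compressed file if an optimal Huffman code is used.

635

Merge the two smallest weights repeatedly:
combine Z(23), R(52) → 75
combine W(58), P(71) → 129
combine 75, X(76) → 151
combine 129, 151 → 280
The encoded length is the sum of every internal node's weight: 75 + 129 + 151 + 280 = 635 bits.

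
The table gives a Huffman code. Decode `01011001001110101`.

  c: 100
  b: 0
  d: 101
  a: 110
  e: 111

Read left to right; each codeword is recognised as soon as it completes (prefix code):
  0→b | 101→d | 100→c | 100→c | 111→e | 0→b | 101→d
Decoded message: bdccebd

bdccebd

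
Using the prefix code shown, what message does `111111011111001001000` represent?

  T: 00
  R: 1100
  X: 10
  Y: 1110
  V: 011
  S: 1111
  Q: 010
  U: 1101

Read left to right; each codeword is recognised as soon as it completes (prefix code):
  1111→S | 1101→U | 1111→S | 00→T | 10→X | 010→Q | 00→T
Decoded message: SUSTXQT

SUSTXQT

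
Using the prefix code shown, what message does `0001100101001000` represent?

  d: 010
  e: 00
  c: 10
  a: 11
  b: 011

ebeccde

Read left to right; each codeword is recognised as soon as it completes (prefix code):
  00→e | 011→b | 00→e | 10→c | 10→c | 010→d | 00→e
Decoded message: ebeccde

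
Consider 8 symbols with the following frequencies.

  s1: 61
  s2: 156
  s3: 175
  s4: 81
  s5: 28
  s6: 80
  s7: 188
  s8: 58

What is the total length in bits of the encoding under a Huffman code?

Greedily combine the two least-frequent nodes:
merge s5(28) and s8(58): 86
merge s1(61) and s6(80): 141
merge s4(81) and 86: 167
merge 141 and s2(156): 297
merge 167 and s3(175): 342
merge s7(188) and 297: 485
merge 342 and 485: 827
The encoded length is the sum of every internal node's weight: 86 + 141 + 167 + 297 + 342 + 485 + 827 = 2345 bits.

2345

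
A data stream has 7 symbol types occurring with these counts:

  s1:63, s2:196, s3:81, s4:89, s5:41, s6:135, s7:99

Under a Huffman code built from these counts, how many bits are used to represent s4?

3

Huffman merges, smallest pair first:
merge s5(41) and s1(63): 104
merge s3(81) and s4(89): 170
merge s7(99) and 104: 203
merge s6(135) and 170: 305
merge s2(196) and 203: 399
merge 305 and 399: 704
s4's leaf is at depth 3, giving a 3-bit codeword.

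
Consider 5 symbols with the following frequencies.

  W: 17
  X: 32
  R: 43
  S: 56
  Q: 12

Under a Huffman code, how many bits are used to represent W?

Huffman merges, smallest pair first:
combine Q(12), W(17) → 29
combine 29, X(32) → 61
combine R(43), S(56) → 99
combine 61, 99 → 160
W's leaf is at depth 3, giving a 3-bit codeword.

3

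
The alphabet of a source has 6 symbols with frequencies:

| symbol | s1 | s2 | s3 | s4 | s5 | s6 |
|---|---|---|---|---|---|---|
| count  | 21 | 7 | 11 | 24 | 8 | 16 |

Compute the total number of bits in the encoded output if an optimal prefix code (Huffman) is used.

Build the Huffman tree bottom-up:
combine s2(7), s5(8) → 15
combine s3(11), 15 → 26
combine s6(16), s1(21) → 37
combine s4(24), 26 → 50
combine 37, 50 → 87
Each symbol's bit-cost is frequency × depth; summing gives 215 bits (equivalently 15 + 26 + 37 + 50 + 87).

215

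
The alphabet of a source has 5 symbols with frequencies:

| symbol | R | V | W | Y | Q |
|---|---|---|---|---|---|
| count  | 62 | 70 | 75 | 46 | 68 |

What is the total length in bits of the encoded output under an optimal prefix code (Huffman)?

750

Merge the two smallest weights repeatedly:
merge Y(46) and R(62): 108
merge Q(68) and V(70): 138
merge W(75) and 108: 183
merge 138 and 183: 321
Each symbol's bit-cost is frequency × depth; summing gives 750 bits (equivalently 108 + 138 + 183 + 321).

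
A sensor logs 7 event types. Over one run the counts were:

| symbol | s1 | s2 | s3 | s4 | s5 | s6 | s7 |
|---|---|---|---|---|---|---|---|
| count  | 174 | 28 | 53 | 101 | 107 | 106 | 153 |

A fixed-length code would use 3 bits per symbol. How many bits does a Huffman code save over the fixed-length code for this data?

Fixed-length: 3 bits × 722 symbols = 2166 bits.
Huffman merges:
combine s2(28), s3(53) → 81
combine 81, s4(101) → 182
combine s6(106), s5(107) → 213
combine s7(153), s1(174) → 327
combine 182, 213 → 395
combine 327, 395 → 722
Huffman total = 81 + 182 + 213 + 327 + 395 + 722 = 1920 bits.
Saving = 2166 − 1920 = 246 bits.

246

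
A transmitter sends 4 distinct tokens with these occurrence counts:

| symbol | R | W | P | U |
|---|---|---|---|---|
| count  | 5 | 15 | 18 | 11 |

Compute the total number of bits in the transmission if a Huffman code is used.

96

Greedily combine the two least-frequent nodes:
combine R(5), U(11) → 16
combine W(15), 16 → 31
combine P(18), 31 → 49
Total encoded bits = sum of merged weights = 16 + 31 + 49 = 96.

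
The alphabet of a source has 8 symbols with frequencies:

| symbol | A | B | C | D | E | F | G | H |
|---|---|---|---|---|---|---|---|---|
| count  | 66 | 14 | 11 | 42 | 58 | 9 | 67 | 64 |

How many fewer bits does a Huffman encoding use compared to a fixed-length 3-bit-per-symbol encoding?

79

Fixed-length: 3 bits × 331 symbols = 993 bits.
Huffman merges:
F(9) + C(11) → 20
B(14) + 20 → 34
34 + D(42) → 76
E(58) + H(64) → 122
A(66) + G(67) → 133
76 + 122 → 198
133 + 198 → 331
Huffman total = 20 + 34 + 76 + 122 + 133 + 198 + 331 = 914 bits.
Saving = 993 − 914 = 79 bits.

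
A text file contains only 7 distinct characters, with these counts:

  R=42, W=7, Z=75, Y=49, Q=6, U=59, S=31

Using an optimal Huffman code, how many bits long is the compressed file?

Greedily combine the two least-frequent nodes:
merge Q(6) and W(7): 13
merge 13 and S(31): 44
merge R(42) and 44: 86
merge Y(49) and U(59): 108
merge Z(75) and 86: 161
merge 108 and 161: 269
Each symbol's bit-cost is frequency × depth; summing gives 681 bits (equivalently 13 + 44 + 86 + 108 + 161 + 269).

681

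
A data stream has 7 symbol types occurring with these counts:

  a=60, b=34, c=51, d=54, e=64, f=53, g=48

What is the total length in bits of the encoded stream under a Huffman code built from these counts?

1028

Build the Huffman tree bottom-up:
combine b(34), g(48) → 82
combine c(51), f(53) → 104
combine d(54), a(60) → 114
combine e(64), 82 → 146
combine 104, 114 → 218
combine 146, 218 → 364
Total encoded bits = sum of merged weights = 82 + 104 + 114 + 146 + 218 + 364 = 1028.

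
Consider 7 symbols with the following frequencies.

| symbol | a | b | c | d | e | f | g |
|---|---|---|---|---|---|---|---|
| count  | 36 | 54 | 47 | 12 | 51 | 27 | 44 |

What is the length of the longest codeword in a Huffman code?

Merge the two lowest-weight nodes at each step:
merge d(12) and f(27): 39
merge a(36) and 39: 75
merge g(44) and c(47): 91
merge e(51) and b(54): 105
merge 75 and 91: 166
merge 105 and 166: 271
The rarest symbols sit at the bottom; the longest codeword is 4 bits.

4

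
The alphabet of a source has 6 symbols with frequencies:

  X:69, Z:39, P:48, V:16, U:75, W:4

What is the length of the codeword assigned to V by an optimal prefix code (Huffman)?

Huffman merges, smallest pair first:
merge W(4) and V(16): 20
merge 20 and Z(39): 59
merge P(48) and 59: 107
merge X(69) and U(75): 144
merge 107 and 144: 251
V sits 4 levels below the root, so its codeword is 4 bits.

4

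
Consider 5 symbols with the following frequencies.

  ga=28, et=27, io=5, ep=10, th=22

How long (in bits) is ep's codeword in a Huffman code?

3

Build the tree from the bottom:
combine io(5), ep(10) → 15
combine 15, th(22) → 37
combine et(27), ga(28) → 55
combine 37, 55 → 92
ep's leaf is at depth 3, giving a 3-bit codeword.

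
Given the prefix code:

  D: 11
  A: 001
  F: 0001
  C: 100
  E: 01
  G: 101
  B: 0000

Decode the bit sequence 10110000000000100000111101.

Read left to right; each codeword is recognised as soon as it completes (prefix code):
  101→G | 100→C | 0000→B | 0000→B | 100→C | 0001→F | 11→D | 101→G
Decoded message: GCBBCFDG

GCBBCFDG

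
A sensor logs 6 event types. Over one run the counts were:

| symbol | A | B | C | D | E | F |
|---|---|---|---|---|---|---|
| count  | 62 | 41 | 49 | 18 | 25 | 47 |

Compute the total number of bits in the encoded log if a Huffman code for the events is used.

Merge the two smallest weights repeatedly:
D(18) + E(25) → 43
B(41) + 43 → 84
F(47) + C(49) → 96
A(62) + 84 → 146
96 + 146 → 242
The encoded length is the sum of every internal node's weight: 43 + 84 + 96 + 146 + 242 = 611 bits.

611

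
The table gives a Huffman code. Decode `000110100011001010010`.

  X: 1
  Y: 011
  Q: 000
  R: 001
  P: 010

Read left to right; each codeword is recognised as soon as it completes (prefix code):
  000→Q | 1→X | 1→X | 010→P | 001→R | 1→X | 001→R | 010→P | 010→P
Decoded message: QXXPRXRPP

QXXPRXRPP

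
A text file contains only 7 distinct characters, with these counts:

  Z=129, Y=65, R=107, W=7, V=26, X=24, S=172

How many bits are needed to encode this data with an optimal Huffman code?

Greedily combine the two least-frequent nodes:
W(7) + X(24) → 31
V(26) + 31 → 57
57 + Y(65) → 122
R(107) + 122 → 229
Z(129) + S(172) → 301
229 + 301 → 530
Each symbol's bit-cost is frequency × depth; summing gives 1270 bits (equivalently 31 + 57 + 122 + 229 + 301 + 530).

1270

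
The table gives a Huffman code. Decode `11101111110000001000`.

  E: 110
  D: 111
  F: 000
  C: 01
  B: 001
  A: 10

DCDEFBF

Read left to right; each codeword is recognised as soon as it completes (prefix code):
  111→D | 01→C | 111→D | 110→E | 000→F | 001→B | 000→F
Decoded message: DCDEFBF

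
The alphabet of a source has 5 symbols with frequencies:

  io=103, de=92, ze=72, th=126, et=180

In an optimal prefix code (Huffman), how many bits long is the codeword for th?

2

Build the tree from the bottom:
combine ze(72), de(92) → 164
combine io(103), th(126) → 229
combine 164, et(180) → 344
combine 229, 344 → 573
The subtree containing th is merged 2 times, so code length = 2.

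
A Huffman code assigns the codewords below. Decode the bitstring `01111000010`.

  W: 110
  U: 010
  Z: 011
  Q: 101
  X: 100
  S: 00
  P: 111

Read left to right; each codeword is recognised as soon as it completes (prefix code):
  011→Z | 110→W | 00→S | 010→U
Decoded message: ZWSU

ZWSU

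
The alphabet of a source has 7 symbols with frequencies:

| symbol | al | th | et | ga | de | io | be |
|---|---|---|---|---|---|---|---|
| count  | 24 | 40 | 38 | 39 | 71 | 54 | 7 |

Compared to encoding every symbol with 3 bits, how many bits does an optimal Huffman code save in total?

94

Fixed-length: 3 bits × 273 symbols = 819 bits.
Huffman merges:
be(7) + al(24) → 31
31 + et(38) → 69
ga(39) + th(40) → 79
io(54) + 69 → 123
de(71) + 79 → 150
123 + 150 → 273
Huffman total = 31 + 69 + 79 + 123 + 150 + 273 = 725 bits.
Saving = 819 − 725 = 94 bits.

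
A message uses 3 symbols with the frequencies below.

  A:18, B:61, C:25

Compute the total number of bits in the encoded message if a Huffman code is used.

147

Build the Huffman tree bottom-up:
A(18) + C(25) → 43
43 + B(61) → 104
Total encoded bits = sum of merged weights = 43 + 104 = 147.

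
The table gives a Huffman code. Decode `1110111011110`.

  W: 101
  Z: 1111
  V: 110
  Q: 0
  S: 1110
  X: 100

Read left to right; each codeword is recognised as soon as it completes (prefix code):
  1110→S | 1110→S | 1111→Z | 0→Q
Decoded message: SSZQ

SSZQ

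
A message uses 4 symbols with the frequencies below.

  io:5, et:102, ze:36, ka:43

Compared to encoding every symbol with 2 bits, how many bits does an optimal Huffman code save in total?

Fixed-length: 2 bits × 186 symbols = 372 bits.
Huffman merges:
combine io(5), ze(36) → 41
combine 41, ka(43) → 84
combine 84, et(102) → 186
Huffman total = 41 + 84 + 186 = 311 bits.
Saving = 372 − 311 = 61 bits.

61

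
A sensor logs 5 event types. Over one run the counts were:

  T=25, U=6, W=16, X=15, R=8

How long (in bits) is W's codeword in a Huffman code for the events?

Build the tree from the bottom:
U(6) + R(8) → 14
14 + X(15) → 29
W(16) + T(25) → 41
29 + 41 → 70
W sits 2 levels below the root, so its codeword is 2 bits.

2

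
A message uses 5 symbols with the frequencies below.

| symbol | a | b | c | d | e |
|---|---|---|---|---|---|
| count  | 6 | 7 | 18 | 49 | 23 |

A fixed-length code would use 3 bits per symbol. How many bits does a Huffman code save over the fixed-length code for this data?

108

Fixed-length: 3 bits × 103 symbols = 309 bits.
Huffman merges:
merge a(6) and b(7): 13
merge 13 and c(18): 31
merge e(23) and 31: 54
merge d(49) and 54: 103
Huffman total = 13 + 31 + 54 + 103 = 201 bits.
Saving = 309 − 201 = 108 bits.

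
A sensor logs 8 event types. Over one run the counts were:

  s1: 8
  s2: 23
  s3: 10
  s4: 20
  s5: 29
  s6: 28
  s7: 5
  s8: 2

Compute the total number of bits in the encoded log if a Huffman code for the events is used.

340

Greedily combine the two least-frequent nodes:
combine s8(2), s7(5) → 7
combine 7, s1(8) → 15
combine s3(10), 15 → 25
combine s4(20), s2(23) → 43
combine 25, s6(28) → 53
combine s5(29), 43 → 72
combine 53, 72 → 125
Each symbol's bit-cost is frequency × depth; summing gives 340 bits (equivalently 7 + 15 + 25 + 43 + 53 + 72 + 125).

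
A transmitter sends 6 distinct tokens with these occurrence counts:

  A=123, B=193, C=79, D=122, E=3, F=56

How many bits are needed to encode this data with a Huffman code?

Build the Huffman tree bottom-up:
merge E(3) and F(56): 59
merge 59 and C(79): 138
merge D(122) and A(123): 245
merge 138 and B(193): 331
merge 245 and 331: 576
The encoded length is the sum of every internal node's weight: 59 + 138 + 245 + 331 + 576 = 1349 bits.

1349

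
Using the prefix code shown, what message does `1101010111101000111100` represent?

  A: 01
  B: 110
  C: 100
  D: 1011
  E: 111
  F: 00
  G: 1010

Read left to right; each codeword is recognised as soon as it completes (prefix code):
  110→B | 1010→G | 111→E | 1010→G | 00→F | 111→E | 100→C
Decoded message: BGEGFEC

BGEGFEC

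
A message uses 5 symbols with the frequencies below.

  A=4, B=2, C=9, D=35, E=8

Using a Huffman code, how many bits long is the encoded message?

Build the Huffman tree bottom-up:
merge B(2) and A(4): 6
merge 6 and E(8): 14
merge C(9) and 14: 23
merge 23 and D(35): 58
Total encoded bits = sum of merged weights = 6 + 14 + 23 + 58 = 101.

101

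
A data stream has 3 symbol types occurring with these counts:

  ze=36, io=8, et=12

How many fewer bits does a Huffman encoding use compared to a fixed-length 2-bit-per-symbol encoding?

Fixed-length: 2 bits × 56 symbols = 112 bits.
Huffman merges:
merge io(8) and et(12): 20
merge 20 and ze(36): 56
Huffman total = 20 + 56 = 76 bits.
Saving = 112 − 76 = 36 bits.

36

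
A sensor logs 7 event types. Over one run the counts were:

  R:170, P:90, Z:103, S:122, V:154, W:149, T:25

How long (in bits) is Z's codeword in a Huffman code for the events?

3

Huffman merges, smallest pair first:
combine T(25), P(90) → 115
combine Z(103), 115 → 218
combine S(122), W(149) → 271
combine V(154), R(170) → 324
combine 218, 271 → 489
combine 324, 489 → 813
Z sits 3 levels below the root, so its codeword is 3 bits.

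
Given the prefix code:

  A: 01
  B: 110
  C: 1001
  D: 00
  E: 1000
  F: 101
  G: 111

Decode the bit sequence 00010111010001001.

DAABEC

Read left to right; each codeword is recognised as soon as it completes (prefix code):
  00→D | 01→A | 01→A | 110→B | 1000→E | 1001→C
Decoded message: DAABEC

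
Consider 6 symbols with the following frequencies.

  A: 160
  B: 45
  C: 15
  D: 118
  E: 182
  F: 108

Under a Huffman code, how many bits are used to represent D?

2

Repeatedly merge the two smallest:
combine C(15), B(45) → 60
combine 60, F(108) → 168
combine D(118), A(160) → 278
combine 168, E(182) → 350
combine 278, 350 → 628
D's leaf is at depth 2, giving a 2-bit codeword.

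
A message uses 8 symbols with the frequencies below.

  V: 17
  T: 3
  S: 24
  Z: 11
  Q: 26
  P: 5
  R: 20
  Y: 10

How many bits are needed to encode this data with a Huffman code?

324

Merge the two smallest weights repeatedly:
merge T(3) and P(5): 8
merge 8 and Y(10): 18
merge Z(11) and V(17): 28
merge 18 and R(20): 38
merge S(24) and Q(26): 50
merge 28 and 38: 66
merge 50 and 66: 116
Total encoded bits = sum of merged weights = 8 + 18 + 28 + 38 + 50 + 66 + 116 = 324.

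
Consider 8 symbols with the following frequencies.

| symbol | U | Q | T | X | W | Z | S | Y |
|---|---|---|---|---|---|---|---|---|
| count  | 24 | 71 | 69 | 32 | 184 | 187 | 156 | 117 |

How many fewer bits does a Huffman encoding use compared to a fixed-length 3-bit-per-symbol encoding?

190

Fixed-length: 3 bits × 840 symbols = 2520 bits.
Huffman merges:
merge U(24) and X(32): 56
merge 56 and T(69): 125
merge Q(71) and Y(117): 188
merge 125 and S(156): 281
merge W(184) and Z(187): 371
merge 188 and 281: 469
merge 371 and 469: 840
Huffman total = 56 + 125 + 188 + 281 + 371 + 469 + 840 = 2330 bits.
Saving = 2520 − 2330 = 190 bits.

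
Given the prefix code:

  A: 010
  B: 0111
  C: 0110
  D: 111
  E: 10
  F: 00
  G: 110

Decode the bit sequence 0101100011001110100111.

AGFGBAB

Read left to right; each codeword is recognised as soon as it completes (prefix code):
  010→A | 110→G | 00→F | 110→G | 0111→B | 010→A | 0111→B
Decoded message: AGFGBAB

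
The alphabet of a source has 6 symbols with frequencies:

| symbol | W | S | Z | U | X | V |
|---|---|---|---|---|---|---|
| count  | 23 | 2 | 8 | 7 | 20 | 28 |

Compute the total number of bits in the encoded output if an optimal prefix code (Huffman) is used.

Merge the two smallest weights repeatedly:
combine S(2), U(7) → 9
combine Z(8), 9 → 17
combine 17, X(20) → 37
combine W(23), V(28) → 51
combine 37, 51 → 88
The encoded length is the sum of every internal node's weight: 9 + 17 + 37 + 51 + 88 = 202 bits.

202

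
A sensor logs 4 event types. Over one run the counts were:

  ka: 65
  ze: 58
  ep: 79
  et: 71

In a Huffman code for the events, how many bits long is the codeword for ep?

2

Huffman merges, smallest pair first:
ze(58) + ka(65) → 123
et(71) + ep(79) → 150
123 + 150 → 273
The subtree containing ep is merged 2 times, so code length = 2.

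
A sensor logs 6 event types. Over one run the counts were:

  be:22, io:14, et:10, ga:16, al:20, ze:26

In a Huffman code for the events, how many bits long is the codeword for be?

Build the tree from the bottom:
combine et(10), io(14) → 24
combine ga(16), al(20) → 36
combine be(22), 24 → 46
combine ze(26), 36 → 62
combine 46, 62 → 108
be's leaf is at depth 2, giving a 2-bit codeword.

2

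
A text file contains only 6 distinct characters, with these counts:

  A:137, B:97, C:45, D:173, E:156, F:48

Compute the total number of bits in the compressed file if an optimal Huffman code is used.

Merge the two smallest weights repeatedly:
combine C(45), F(48) → 93
combine 93, B(97) → 190
combine A(137), E(156) → 293
combine D(173), 190 → 363
combine 293, 363 → 656
The encoded length is the sum of every internal node's weight: 93 + 190 + 293 + 363 + 656 = 1595 bits.

1595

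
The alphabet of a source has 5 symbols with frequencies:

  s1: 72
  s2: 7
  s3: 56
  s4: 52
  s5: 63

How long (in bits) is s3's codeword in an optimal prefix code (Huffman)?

2

Build the tree from the bottom:
s2(7) + s4(52) → 59
s3(56) + 59 → 115
s5(63) + s1(72) → 135
115 + 135 → 250
s3 sits 2 levels below the root, so its codeword is 2 bits.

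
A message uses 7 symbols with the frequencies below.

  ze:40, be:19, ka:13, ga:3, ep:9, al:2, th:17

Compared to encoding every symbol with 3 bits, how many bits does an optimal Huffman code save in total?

61

Fixed-length: 3 bits × 103 symbols = 309 bits.
Huffman merges:
merge al(2) and ga(3): 5
merge 5 and ep(9): 14
merge ka(13) and 14: 27
merge th(17) and be(19): 36
merge 27 and 36: 63
merge ze(40) and 63: 103
Huffman total = 5 + 14 + 27 + 36 + 63 + 103 = 248 bits.
Saving = 309 − 248 = 61 bits.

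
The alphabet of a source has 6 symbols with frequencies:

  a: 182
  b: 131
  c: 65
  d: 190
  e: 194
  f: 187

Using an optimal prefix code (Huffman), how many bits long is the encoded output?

Build the Huffman tree bottom-up:
combine c(65), b(131) → 196
combine a(182), f(187) → 369
combine d(190), e(194) → 384
combine 196, 369 → 565
combine 384, 565 → 949
The encoded length is the sum of every internal node's weight: 196 + 369 + 384 + 565 + 949 = 2463 bits.

2463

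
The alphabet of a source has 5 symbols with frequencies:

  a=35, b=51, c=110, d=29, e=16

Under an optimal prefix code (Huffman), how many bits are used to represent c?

Repeatedly merge the two smallest:
e(16) + d(29) → 45
a(35) + 45 → 80
b(51) + 80 → 131
c(110) + 131 → 241
c is merged only at the final step, so code length = 1.

1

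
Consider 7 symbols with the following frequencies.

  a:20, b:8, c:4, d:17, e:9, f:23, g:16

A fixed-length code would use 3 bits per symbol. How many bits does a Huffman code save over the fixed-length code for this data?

Fixed-length: 3 bits × 97 symbols = 291 bits.
Huffman merges:
merge c(4) and b(8): 12
merge e(9) and 12: 21
merge g(16) and d(17): 33
merge a(20) and 21: 41
merge f(23) and 33: 56
merge 41 and 56: 97
Huffman total = 12 + 21 + 33 + 41 + 56 + 97 = 260 bits.
Saving = 291 − 260 = 31 bits.

31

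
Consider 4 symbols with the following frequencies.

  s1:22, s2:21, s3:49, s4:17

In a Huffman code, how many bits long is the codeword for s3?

1

Build the tree from the bottom:
s4(17) + s2(21) → 38
s1(22) + 38 → 60
s3(49) + 60 → 109
s3 is a child of the root — depth 1, so its codeword is a single bit.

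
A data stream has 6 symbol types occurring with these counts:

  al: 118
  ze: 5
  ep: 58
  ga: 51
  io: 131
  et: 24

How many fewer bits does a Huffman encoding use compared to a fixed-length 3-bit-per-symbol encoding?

Fixed-length: 3 bits × 387 symbols = 1161 bits.
Huffman merges:
ze(5) + et(24) → 29
29 + ga(51) → 80
ep(58) + 80 → 138
al(118) + io(131) → 249
138 + 249 → 387
Huffman total = 29 + 80 + 138 + 249 + 387 = 883 bits.
Saving = 1161 − 883 = 278 bits.

278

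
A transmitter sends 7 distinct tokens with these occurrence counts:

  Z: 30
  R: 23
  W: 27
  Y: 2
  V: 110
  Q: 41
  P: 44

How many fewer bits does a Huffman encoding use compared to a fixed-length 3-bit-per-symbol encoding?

Fixed-length: 3 bits × 277 symbols = 831 bits.
Huffman merges:
Y(2) + R(23) → 25
25 + W(27) → 52
Z(30) + Q(41) → 71
P(44) + 52 → 96
71 + 96 → 167
V(110) + 167 → 277
Huffman total = 25 + 52 + 71 + 96 + 167 + 277 = 688 bits.
Saving = 831 − 688 = 143 bits.

143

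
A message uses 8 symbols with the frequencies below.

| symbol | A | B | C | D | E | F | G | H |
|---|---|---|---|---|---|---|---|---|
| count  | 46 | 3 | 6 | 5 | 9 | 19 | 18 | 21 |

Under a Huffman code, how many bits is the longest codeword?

Merge the two lowest-weight nodes at each step:
merge B(3) and D(5): 8
merge C(6) and 8: 14
merge E(9) and 14: 23
merge G(18) and F(19): 37
merge H(21) and 23: 44
merge 37 and 44: 81
merge A(46) and 81: 127
Maximum depth reached is 6.

6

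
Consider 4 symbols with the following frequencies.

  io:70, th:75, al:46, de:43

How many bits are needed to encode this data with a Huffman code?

468

Greedily combine the two least-frequent nodes:
de(43) + al(46) → 89
io(70) + th(75) → 145
89 + 145 → 234
Total encoded bits = sum of merged weights = 89 + 145 + 234 = 468.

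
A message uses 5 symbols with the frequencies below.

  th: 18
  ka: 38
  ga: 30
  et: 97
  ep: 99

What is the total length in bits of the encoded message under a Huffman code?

599

Merge the two smallest weights repeatedly:
merge th(18) and ga(30): 48
merge ka(38) and 48: 86
merge 86 and et(97): 183
merge ep(99) and 183: 282
The encoded length is the sum of every internal node's weight: 48 + 86 + 183 + 282 = 599 bits.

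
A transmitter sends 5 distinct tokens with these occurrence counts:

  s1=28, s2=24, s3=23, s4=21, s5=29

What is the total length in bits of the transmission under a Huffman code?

294

Merge the two smallest weights repeatedly:
merge s4(21) and s3(23): 44
merge s2(24) and s1(28): 52
merge s5(29) and 44: 73
merge 52 and 73: 125
The encoded length is the sum of every internal node's weight: 44 + 52 + 73 + 125 = 294 bits.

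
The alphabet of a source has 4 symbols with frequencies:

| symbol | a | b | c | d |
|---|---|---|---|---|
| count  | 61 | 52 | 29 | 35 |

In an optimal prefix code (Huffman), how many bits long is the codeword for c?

Huffman merges, smallest pair first:
merge c(29) and d(35): 64
merge b(52) and a(61): 113
merge 64 and 113: 177
c sits 2 levels below the root, so its codeword is 2 bits.

2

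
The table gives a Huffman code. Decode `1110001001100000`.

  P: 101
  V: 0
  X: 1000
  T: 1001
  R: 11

Read left to right; each codeword is recognised as soon as it completes (prefix code):
  11→R | 1000→X | 1001→T | 1000→X | 0→V | 0→V
Decoded message: RXTXVV

RXTXVV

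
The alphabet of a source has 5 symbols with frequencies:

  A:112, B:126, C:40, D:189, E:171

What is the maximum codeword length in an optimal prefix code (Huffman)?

3

Merge the two lowest-weight nodes at each step:
merge C(40) and A(112): 152
merge B(126) and 152: 278
merge E(171) and D(189): 360
merge 278 and 360: 638
The first pair merged (C, A) ends up deepest, at depth 3.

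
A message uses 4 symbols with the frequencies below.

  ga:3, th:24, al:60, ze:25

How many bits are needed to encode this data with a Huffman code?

Build the Huffman tree bottom-up:
ga(3) + th(24) → 27
ze(25) + 27 → 52
52 + al(60) → 112
Total encoded bits = sum of merged weights = 27 + 52 + 112 = 191.

191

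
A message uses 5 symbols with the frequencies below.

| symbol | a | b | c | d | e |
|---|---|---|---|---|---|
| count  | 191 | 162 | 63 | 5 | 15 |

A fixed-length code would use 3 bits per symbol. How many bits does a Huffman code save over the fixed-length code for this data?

524

Fixed-length: 3 bits × 436 symbols = 1308 bits.
Huffman merges:
d(5) + e(15) → 20
20 + c(63) → 83
83 + b(162) → 245
a(191) + 245 → 436
Huffman total = 20 + 83 + 245 + 436 = 784 bits.
Saving = 1308 − 784 = 524 bits.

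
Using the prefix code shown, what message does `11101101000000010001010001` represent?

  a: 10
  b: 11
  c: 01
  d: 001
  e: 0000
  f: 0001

Read left to right; each codeword is recognised as soon as it completes (prefix code):
  11→b | 10→a | 11→b | 01→c | 0000→e | 0001→f | 0001→f | 01→c | 0001→f
Decoded message: babceffcf

babceffcf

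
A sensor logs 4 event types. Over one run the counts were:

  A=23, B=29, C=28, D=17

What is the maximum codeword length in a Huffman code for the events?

Merge the two lowest-weight nodes at each step:
combine D(17), A(23) → 40
combine C(28), B(29) → 57
combine 40, 57 → 97
The rarest symbols sit at the bottom; the longest codeword is 2 bits.

2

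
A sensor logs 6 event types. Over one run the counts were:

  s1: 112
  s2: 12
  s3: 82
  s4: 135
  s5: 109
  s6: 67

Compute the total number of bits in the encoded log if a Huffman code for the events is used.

1274

Build the Huffman tree bottom-up:
combine s2(12), s6(67) → 79
combine 79, s3(82) → 161
combine s5(109), s1(112) → 221
combine s4(135), 161 → 296
combine 221, 296 → 517
The encoded length is the sum of every internal node's weight: 79 + 161 + 221 + 296 + 517 = 1274 bits.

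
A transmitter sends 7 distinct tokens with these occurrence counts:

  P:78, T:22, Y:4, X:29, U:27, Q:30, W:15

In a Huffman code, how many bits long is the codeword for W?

5

Huffman merges, smallest pair first:
Y(4) + W(15) → 19
19 + T(22) → 41
U(27) + X(29) → 56
Q(30) + 41 → 71
56 + 71 → 127
P(78) + 127 → 205
W's leaf is at depth 5, giving a 5-bit codeword.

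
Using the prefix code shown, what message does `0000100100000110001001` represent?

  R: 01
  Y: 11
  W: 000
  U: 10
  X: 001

WRXWXUXX

Read left to right; each codeword is recognised as soon as it completes (prefix code):
  000→W | 01→R | 001→X | 000→W | 001→X | 10→U | 001→X | 001→X
Decoded message: WRXWXUXX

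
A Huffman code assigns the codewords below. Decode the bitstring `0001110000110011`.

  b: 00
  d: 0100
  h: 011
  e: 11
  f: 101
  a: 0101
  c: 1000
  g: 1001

bhchbe

Read left to right; each codeword is recognised as soon as it completes (prefix code):
  00→b | 011→h | 1000→c | 011→h | 00→b | 11→e
Decoded message: bhchbe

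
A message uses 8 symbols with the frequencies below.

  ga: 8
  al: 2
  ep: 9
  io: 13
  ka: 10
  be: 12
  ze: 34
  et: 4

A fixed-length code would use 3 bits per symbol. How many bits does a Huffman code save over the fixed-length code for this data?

29

Fixed-length: 3 bits × 92 symbols = 276 bits.
Huffman merges:
combine al(2), et(4) → 6
combine 6, ga(8) → 14
combine ep(9), ka(10) → 19
combine be(12), io(13) → 25
combine 14, 19 → 33
combine 25, 33 → 58
combine ze(34), 58 → 92
Huffman total = 6 + 14 + 19 + 25 + 33 + 58 + 92 = 247 bits.
Saving = 276 − 247 = 29 bits.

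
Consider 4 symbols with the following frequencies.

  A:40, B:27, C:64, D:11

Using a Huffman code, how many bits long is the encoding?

258

Build the Huffman tree bottom-up:
combine D(11), B(27) → 38
combine 38, A(40) → 78
combine C(64), 78 → 142
Total encoded bits = sum of merged weights = 38 + 78 + 142 = 258.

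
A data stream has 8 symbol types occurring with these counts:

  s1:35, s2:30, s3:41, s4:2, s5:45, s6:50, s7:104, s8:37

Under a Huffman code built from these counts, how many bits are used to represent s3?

3

Repeatedly merge the two smallest:
merge s4(2) and s2(30): 32
merge 32 and s1(35): 67
merge s8(37) and s3(41): 78
merge s5(45) and s6(50): 95
merge 67 and 78: 145
merge 95 and s7(104): 199
merge 145 and 199: 344
s3's leaf is at depth 3, giving a 3-bit codeword.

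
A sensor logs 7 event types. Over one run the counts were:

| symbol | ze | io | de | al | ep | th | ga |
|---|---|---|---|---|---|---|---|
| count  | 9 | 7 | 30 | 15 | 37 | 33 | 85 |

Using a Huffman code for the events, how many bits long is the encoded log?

Build the Huffman tree bottom-up:
combine io(7), ze(9) → 16
combine al(15), 16 → 31
combine de(30), 31 → 61
combine th(33), ep(37) → 70
combine 61, 70 → 131
combine ga(85), 131 → 216
Total encoded bits = sum of merged weights = 16 + 31 + 61 + 70 + 131 + 216 = 525.

525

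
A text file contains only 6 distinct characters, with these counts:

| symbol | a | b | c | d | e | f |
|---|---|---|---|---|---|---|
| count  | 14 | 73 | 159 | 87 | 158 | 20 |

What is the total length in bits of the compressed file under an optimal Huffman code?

Build the Huffman tree bottom-up:
combine a(14), f(20) → 34
combine 34, b(73) → 107
combine d(87), 107 → 194
combine e(158), c(159) → 317
combine 194, 317 → 511
Each symbol's bit-cost is frequency × depth; summing gives 1163 bits (equivalently 34 + 107 + 194 + 317 + 511).

1163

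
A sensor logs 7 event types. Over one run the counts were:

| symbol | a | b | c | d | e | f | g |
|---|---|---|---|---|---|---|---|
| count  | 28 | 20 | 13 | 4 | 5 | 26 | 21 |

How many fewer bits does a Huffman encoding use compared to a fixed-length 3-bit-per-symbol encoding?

45

Fixed-length: 3 bits × 117 symbols = 351 bits.
Huffman merges:
combine d(4), e(5) → 9
combine 9, c(13) → 22
combine b(20), g(21) → 41
combine 22, f(26) → 48
combine a(28), 41 → 69
combine 48, 69 → 117
Huffman total = 9 + 22 + 41 + 48 + 69 + 117 = 306 bits.
Saving = 351 − 306 = 45 bits.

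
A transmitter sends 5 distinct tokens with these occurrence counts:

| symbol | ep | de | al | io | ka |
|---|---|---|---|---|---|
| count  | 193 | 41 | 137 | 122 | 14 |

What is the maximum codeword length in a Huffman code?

4

Merge the two lowest-weight nodes at each step:
ka(14) + de(41) → 55
55 + io(122) → 177
al(137) + 177 → 314
ep(193) + 314 → 507
Maximum depth reached is 4.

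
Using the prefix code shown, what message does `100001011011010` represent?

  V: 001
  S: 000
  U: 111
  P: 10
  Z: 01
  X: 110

PSPXXP

Read left to right; each codeword is recognised as soon as it completes (prefix code):
  10→P | 000→S | 10→P | 110→X | 110→X | 10→P
Decoded message: PSPXXP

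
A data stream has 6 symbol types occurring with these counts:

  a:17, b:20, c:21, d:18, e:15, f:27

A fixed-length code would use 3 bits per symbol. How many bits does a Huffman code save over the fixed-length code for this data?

48

Fixed-length: 3 bits × 118 symbols = 354 bits.
Huffman merges:
combine e(15), a(17) → 32
combine d(18), b(20) → 38
combine c(21), f(27) → 48
combine 32, 38 → 70
combine 48, 70 → 118
Huffman total = 32 + 38 + 48 + 70 + 118 = 306 bits.
Saving = 354 − 306 = 48 bits.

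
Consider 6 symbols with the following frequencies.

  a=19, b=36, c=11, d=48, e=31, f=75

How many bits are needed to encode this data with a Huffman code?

Merge the two smallest weights repeatedly:
c(11) + a(19) → 30
30 + e(31) → 61
b(36) + d(48) → 84
61 + f(75) → 136
84 + 136 → 220
Total encoded bits = sum of merged weights = 30 + 61 + 84 + 136 + 220 = 531.

531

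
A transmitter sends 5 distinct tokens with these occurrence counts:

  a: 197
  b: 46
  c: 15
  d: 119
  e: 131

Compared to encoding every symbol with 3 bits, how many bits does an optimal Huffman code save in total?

Fixed-length: 3 bits × 508 symbols = 1524 bits.
Huffman merges:
combine c(15), b(46) → 61
combine 61, d(119) → 180
combine e(131), 180 → 311
combine a(197), 311 → 508
Huffman total = 61 + 180 + 311 + 508 = 1060 bits.
Saving = 1524 − 1060 = 464 bits.

464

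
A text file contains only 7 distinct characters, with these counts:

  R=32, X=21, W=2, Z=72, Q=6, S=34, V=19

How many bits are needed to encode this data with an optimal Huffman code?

449

Merge the two smallest weights repeatedly:
merge W(2) and Q(6): 8
merge 8 and V(19): 27
merge X(21) and 27: 48
merge R(32) and S(34): 66
merge 48 and 66: 114
merge Z(72) and 114: 186
Total encoded bits = sum of merged weights = 8 + 27 + 48 + 66 + 114 + 186 = 449.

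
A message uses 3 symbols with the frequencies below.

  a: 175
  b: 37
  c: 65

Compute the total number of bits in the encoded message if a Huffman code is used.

Greedily combine the two least-frequent nodes:
b(37) + c(65) → 102
102 + a(175) → 277
The encoded length is the sum of every internal node's weight: 102 + 277 = 379 bits.

379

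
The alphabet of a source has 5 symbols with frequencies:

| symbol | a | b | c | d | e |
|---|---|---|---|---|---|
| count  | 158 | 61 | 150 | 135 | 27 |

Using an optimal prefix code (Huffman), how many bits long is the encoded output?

1150

Build the Huffman tree bottom-up:
merge e(27) and b(61): 88
merge 88 and d(135): 223
merge c(150) and a(158): 308
merge 223 and 308: 531
The encoded length is the sum of every internal node's weight: 88 + 223 + 308 + 531 = 1150 bits.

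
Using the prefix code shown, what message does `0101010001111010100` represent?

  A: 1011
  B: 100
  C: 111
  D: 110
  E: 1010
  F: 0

FEBFCEB

Read left to right; each codeword is recognised as soon as it completes (prefix code):
  0→F | 1010→E | 100→B | 0→F | 111→C | 1010→E | 100→B
Decoded message: FEBFCEB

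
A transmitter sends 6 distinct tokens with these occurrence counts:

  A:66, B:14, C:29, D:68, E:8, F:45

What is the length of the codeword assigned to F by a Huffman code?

Build the tree from the bottom:
merge E(8) and B(14): 22
merge 22 and C(29): 51
merge F(45) and 51: 96
merge A(66) and D(68): 134
merge 96 and 134: 230
F's leaf is at depth 2, giving a 2-bit codeword.

2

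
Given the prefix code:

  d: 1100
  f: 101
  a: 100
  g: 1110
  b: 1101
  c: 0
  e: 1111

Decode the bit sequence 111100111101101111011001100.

eccecbgdd

Read left to right; each codeword is recognised as soon as it completes (prefix code):
  1111→e | 0→c | 0→c | 1111→e | 0→c | 1101→b | 1110→g | 1100→d | 1100→d
Decoded message: eccecbgdd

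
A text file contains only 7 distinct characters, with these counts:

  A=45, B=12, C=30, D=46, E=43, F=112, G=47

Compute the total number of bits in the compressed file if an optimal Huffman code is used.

Greedily combine the two least-frequent nodes:
B(12) + C(30) → 42
42 + E(43) → 85
A(45) + D(46) → 91
G(47) + 85 → 132
91 + F(112) → 203
132 + 203 → 335
Each symbol's bit-cost is frequency × depth; summing gives 888 bits (equivalently 42 + 85 + 91 + 132 + 203 + 335).

888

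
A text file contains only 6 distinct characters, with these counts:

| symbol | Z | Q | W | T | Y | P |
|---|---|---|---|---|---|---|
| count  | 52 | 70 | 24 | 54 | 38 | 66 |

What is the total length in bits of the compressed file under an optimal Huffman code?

776

Build the Huffman tree bottom-up:
combine W(24), Y(38) → 62
combine Z(52), T(54) → 106
combine 62, P(66) → 128
combine Q(70), 106 → 176
combine 128, 176 → 304
The encoded length is the sum of every internal node's weight: 62 + 106 + 128 + 176 + 304 = 776 bits.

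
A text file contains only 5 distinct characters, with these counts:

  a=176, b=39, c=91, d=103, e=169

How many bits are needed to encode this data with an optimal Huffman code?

1286

Build the Huffman tree bottom-up:
combine b(39), c(91) → 130
combine d(103), 130 → 233
combine e(169), a(176) → 345
combine 233, 345 → 578
Total encoded bits = sum of merged weights = 130 + 233 + 345 + 578 = 1286.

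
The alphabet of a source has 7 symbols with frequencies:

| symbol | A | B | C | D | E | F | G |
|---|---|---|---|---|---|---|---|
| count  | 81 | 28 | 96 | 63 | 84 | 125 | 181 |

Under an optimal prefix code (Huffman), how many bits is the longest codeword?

4

Merge the two lowest-weight nodes at each step:
combine B(28), D(63) → 91
combine A(81), E(84) → 165
combine 91, C(96) → 187
combine F(125), 165 → 290
combine G(181), 187 → 368
combine 290, 368 → 658
Maximum depth reached is 4.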